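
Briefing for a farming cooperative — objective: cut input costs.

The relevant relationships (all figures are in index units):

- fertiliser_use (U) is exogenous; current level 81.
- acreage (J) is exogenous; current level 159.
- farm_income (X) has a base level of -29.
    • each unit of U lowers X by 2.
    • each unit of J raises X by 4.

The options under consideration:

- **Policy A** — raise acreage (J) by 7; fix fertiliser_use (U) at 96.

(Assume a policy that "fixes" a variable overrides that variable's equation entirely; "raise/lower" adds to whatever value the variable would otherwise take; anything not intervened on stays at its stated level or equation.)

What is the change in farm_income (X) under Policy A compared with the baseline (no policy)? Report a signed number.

-2

Baseline:
  U = 81
  J = 159
  X = -29 − 2·81 + 4·159 = 445
Policy A (J + 7, U := 96):
  U = 96
  J = 159 + 7 = 166
  X = -29 − 2·96 + 4·166 = 443
Change in X: 443 − 445 = -2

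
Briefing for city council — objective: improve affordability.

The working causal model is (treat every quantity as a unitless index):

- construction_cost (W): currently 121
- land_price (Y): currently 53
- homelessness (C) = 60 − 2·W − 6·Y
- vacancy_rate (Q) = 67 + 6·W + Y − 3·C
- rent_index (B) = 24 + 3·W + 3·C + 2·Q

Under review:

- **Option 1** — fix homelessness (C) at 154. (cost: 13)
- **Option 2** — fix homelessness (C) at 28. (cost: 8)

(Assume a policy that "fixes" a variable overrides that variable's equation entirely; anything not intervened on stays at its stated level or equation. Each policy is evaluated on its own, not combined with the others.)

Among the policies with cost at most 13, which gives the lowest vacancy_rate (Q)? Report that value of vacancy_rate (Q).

384

Option 1 (C := 154):
  W = 121
  Y = 53
  C = 154
  Q = 67 + 6·121 + 53 − 3·154 = 384
Option 2 (C := 28):
  W = 121
  Y = 53
  C = 28
  Q = 67 + 6·121 + 53 − 3·28 = 762
Comparing — Option 1: Q=384, Option 2: Q=762. Lowest is 384 (Option 1).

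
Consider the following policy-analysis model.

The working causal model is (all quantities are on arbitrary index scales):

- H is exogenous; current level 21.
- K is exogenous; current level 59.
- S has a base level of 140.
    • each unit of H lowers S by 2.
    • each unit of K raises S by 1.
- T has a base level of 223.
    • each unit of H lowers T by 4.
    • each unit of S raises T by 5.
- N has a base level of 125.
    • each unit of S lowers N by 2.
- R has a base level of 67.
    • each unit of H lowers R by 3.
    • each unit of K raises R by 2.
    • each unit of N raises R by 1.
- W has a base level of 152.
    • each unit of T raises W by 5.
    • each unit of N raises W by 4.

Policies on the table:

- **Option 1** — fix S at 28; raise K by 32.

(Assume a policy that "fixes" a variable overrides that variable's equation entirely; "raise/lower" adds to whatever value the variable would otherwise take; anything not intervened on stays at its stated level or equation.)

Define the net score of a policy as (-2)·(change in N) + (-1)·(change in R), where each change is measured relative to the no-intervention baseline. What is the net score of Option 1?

-838

Baseline:
  H = 21
  K = 59
  S = 140 − 2·21 + 59 = 157
  N = 125 − 2·157 = -189
  R = 67 − 3·21 + 2·59 + (-189) = -67
Option 1 (S := 28, K + 32):
  H = 21
  K = 59 + 32 = 91
  S = 28
  N = 125 − 2·28 = 69
  R = 67 − 3·21 + 2·91 + 69 = 255
ΔN = 69 − (-189) = 258; ΔR = 255 − (-67) = 322
Score = (-2)·258 + (-1)·322 = -838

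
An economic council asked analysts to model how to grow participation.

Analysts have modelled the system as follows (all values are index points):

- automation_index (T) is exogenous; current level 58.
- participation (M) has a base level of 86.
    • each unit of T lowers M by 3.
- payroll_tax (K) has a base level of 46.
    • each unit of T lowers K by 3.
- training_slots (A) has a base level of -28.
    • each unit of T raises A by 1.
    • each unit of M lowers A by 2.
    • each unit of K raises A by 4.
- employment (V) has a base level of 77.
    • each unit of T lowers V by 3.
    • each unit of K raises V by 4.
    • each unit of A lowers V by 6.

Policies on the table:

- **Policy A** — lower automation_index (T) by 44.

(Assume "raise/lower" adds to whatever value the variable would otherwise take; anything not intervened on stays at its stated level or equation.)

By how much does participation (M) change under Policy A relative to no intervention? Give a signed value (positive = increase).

Baseline:
  T = 58
  M = 86 − 3·58 = -88
Policy A (T − 44):
  T = 58 − 44 = 14
  M = 86 − 3·14 = 44
Change in M: 44 − (-88) = 132

132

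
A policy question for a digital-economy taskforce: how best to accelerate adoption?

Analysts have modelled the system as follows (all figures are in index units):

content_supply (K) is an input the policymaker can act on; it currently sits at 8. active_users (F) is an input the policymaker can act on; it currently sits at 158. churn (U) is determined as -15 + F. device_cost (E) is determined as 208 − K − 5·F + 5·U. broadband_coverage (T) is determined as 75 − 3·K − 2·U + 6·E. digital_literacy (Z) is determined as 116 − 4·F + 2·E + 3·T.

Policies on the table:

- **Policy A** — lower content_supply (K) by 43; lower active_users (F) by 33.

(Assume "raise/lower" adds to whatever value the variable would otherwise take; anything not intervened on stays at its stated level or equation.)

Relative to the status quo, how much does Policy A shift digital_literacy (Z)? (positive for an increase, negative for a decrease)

1577

Baseline:
  K = 8
  F = 158
  U = -15 + 158 = 143
  E = 208 − 8 − 5·158 + 5·143 = 125
  T = 75 − 3·8 − 2·143 + 6·125 = 515
  Z = 116 − 4·158 + 2·125 + 3·515 = 1279
Policy A (K − 43, F − 33):
  K = 8 − 43 = -35
  F = 158 − 33 = 125
  U = -15 + 125 = 110
  E = 208 − (-35) − 5·125 + 5·110 = 168
  T = 75 − 3·(-35) − 2·110 + 6·168 = 968
  Z = 116 − 4·125 + 2·168 + 3·968 = 2856
Change in Z: 2856 − 1279 = 1577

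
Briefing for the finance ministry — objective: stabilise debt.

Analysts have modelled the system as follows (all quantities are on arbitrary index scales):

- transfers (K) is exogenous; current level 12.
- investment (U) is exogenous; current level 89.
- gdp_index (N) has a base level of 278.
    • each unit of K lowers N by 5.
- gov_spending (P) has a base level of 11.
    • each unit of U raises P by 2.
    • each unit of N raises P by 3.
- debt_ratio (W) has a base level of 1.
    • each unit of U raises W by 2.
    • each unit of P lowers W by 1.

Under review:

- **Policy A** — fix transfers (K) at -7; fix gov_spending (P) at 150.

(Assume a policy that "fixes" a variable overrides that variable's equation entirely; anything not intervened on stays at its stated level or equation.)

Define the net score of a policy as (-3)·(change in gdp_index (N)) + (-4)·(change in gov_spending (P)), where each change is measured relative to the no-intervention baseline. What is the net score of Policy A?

Baseline:
  K = 12
  U = 89
  N = 278 − 5·12 = 218
  P = 11 + 2·89 + 3·218 = 843
Policy A (K := -7, P := 150):
  K = -7
  U = 89
  N = 278 − 5·(-7) = 313
  P = 150
ΔN = 313 − 218 = 95; ΔP = 150 − 843 = -693
Score = (-3)·95 + (-4)·(-693) = 2487

2487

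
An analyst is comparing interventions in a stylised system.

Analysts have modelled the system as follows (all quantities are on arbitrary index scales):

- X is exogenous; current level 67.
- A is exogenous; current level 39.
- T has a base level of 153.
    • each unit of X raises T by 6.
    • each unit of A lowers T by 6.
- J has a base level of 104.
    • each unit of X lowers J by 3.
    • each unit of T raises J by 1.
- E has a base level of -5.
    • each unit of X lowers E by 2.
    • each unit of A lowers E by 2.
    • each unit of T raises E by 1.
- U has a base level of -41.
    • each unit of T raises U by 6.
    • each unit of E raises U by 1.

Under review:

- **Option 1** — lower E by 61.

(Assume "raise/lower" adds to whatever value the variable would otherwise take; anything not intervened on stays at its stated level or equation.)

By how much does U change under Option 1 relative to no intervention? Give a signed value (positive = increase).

Baseline:
  X = 67
  A = 39
  T = 153 + 6·67 − 6·39 = 321
  E = -5 − 2·67 − 2·39 + 321 = 104
  U = -41 + 6·321 + 104 = 1989
Option 1 (E − 61):
  X = 67
  A = 39
  T = 153 + 6·67 − 6·39 = 321
  E = -5 − 2·67 − 2·39 + 321 (−61 from intervention) = 43
  U = -41 + 6·321 + 43 = 1928
Change in U: 1928 − 1989 = -61

-61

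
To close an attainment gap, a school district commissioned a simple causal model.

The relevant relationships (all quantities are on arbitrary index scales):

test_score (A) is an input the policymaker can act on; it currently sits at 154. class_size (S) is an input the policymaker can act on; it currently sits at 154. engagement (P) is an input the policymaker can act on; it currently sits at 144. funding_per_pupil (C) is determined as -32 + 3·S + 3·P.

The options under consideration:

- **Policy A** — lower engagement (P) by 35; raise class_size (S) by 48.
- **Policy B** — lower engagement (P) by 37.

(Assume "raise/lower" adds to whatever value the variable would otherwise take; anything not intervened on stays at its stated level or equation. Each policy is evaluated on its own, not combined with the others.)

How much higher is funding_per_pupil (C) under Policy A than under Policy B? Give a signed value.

150

Policy A (P − 35, S + 48):
  S = 154 + 48 = 202
  P = 144 − 35 = 109
  C = -32 + 3·202 + 3·109 = 901
Policy B (P − 37):
  S = 154
  P = 144 − 37 = 107
  C = -32 + 3·154 + 3·107 = 751
C: 901 − 751 = 150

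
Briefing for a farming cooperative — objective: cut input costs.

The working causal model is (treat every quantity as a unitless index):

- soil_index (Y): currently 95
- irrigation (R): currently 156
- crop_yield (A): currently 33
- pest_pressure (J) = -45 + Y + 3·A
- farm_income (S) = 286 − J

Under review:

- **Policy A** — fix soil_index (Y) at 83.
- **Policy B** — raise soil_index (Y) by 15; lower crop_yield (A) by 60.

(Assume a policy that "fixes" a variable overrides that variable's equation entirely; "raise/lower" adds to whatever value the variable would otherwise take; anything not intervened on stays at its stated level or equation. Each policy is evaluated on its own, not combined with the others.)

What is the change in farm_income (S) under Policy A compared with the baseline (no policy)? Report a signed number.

12

Baseline:
  Y = 95
  A = 33
  J = -45 + 95 + 3·33 = 149
  S = 286 − 149 = 137
Policy A (Y := 83):
  Y = 83
  A = 33
  J = -45 + 83 + 3·33 = 137
  S = 286 − 137 = 149
Change in S: 149 − 137 = 12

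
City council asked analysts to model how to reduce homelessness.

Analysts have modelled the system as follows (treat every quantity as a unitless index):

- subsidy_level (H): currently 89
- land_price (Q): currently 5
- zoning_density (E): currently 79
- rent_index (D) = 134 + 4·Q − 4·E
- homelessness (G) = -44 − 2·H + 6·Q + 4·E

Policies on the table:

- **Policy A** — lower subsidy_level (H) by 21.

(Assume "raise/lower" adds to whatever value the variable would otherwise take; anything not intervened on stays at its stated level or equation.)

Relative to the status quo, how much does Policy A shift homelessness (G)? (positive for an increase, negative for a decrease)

Baseline:
  H = 89
  Q = 5
  E = 79
  G = -44 − 2·89 + 6·5 + 4·79 = 124
Policy A (H − 21):
  H = 89 − 21 = 68
  Q = 5
  E = 79
  G = -44 − 2·68 + 6·5 + 4·79 = 166
Change in G: 166 − 124 = 42

42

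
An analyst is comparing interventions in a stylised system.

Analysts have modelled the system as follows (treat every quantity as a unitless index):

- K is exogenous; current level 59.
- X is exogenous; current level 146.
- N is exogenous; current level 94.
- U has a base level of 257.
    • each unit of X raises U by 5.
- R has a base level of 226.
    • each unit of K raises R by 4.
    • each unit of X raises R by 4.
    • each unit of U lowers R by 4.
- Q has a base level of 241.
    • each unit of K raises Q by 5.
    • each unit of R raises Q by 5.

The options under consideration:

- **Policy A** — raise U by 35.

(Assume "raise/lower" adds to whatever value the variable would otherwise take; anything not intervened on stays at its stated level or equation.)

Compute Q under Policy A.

-14674

Policy A (U + 35):
  K = 59
  X = 146
  U = 257 + 5·146 (+35 from intervention) = 1022
  R = 226 + 4·59 + 4·146 − 4·1022 = -3042
  Q = 241 + 5·59 + 5·(-3042) = -14674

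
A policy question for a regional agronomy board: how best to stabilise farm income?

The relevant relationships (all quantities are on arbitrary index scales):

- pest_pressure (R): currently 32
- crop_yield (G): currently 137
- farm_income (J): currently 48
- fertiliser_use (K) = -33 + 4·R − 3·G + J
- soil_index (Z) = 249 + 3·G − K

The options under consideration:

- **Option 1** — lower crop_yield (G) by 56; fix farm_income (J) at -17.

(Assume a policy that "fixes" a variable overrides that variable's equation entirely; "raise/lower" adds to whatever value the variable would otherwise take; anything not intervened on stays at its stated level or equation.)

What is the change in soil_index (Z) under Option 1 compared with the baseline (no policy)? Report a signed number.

Baseline:
  R = 32
  G = 137
  J = 48
  K = -33 + 4·32 − 3·137 + 48 = -268
  Z = 249 + 3·137 − (-268) = 928
Option 1 (G − 56, J := -17):
  R = 32
  G = 137 − 56 = 81
  J = -17
  K = -33 + 4·32 − 3·81 + (-17) = -165
  Z = 249 + 3·81 − (-165) = 657
Change in Z: 657 − 928 = -271

-271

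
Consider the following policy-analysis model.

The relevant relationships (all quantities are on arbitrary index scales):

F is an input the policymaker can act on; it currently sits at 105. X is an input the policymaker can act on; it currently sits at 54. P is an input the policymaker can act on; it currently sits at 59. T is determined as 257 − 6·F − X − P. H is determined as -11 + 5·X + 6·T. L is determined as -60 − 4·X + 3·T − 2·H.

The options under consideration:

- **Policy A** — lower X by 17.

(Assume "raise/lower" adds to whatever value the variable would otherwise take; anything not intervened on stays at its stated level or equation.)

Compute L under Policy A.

Policy A (X − 17):
  F = 105
  X = 54 − 17 = 37
  P = 59
  T = 257 − 6·105 − 37 − 59 = -469
  H = -11 + 5·37 + 6·(-469) = -2640
  L = -60 − 4·37 + 3·(-469) − 2·(-2640) = 3665

3665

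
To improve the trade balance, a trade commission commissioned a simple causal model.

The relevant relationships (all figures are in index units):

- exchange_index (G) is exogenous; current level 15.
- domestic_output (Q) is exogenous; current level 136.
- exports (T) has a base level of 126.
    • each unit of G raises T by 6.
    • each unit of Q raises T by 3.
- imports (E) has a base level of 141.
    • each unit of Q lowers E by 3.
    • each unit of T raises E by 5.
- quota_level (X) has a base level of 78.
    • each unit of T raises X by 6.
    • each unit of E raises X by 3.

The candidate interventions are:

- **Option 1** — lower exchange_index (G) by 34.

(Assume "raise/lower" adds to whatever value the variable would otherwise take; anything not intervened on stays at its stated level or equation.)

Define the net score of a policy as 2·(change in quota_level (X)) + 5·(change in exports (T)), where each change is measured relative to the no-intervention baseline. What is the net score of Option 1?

-9588

Baseline:
  G = 15
  Q = 136
  T = 126 + 6·15 + 3·136 = 624
  E = 141 − 3·136 + 5·624 = 2853
  X = 78 + 6·624 + 3·2853 = 12381
Option 1 (G − 34):
  G = 15 − 34 = -19
  Q = 136
  T = 126 + 6·(-19) + 3·136 = 420
  E = 141 − 3·136 + 5·420 = 1833
  X = 78 + 6·420 + 3·1833 = 8097
ΔX = 8097 − 12381 = -4284; ΔT = 420 − 624 = -204
Score = 2·(-4284) + 5·(-204) = -9588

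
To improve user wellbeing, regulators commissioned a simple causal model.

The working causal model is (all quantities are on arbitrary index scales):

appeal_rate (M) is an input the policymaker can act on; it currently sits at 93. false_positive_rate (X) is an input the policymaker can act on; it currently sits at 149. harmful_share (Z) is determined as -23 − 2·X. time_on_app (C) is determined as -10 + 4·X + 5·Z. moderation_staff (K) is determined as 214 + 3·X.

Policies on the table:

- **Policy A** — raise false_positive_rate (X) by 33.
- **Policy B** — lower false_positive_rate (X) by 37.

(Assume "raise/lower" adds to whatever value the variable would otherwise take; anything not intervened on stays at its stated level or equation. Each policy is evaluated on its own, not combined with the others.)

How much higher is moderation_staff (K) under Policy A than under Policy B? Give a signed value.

Policy A (X + 33):
  X = 149 + 33 = 182
  K = 214 + 3·182 = 760
Policy B (X − 37):
  X = 149 − 37 = 112
  K = 214 + 3·112 = 550
K: 760 − 550 = 210

210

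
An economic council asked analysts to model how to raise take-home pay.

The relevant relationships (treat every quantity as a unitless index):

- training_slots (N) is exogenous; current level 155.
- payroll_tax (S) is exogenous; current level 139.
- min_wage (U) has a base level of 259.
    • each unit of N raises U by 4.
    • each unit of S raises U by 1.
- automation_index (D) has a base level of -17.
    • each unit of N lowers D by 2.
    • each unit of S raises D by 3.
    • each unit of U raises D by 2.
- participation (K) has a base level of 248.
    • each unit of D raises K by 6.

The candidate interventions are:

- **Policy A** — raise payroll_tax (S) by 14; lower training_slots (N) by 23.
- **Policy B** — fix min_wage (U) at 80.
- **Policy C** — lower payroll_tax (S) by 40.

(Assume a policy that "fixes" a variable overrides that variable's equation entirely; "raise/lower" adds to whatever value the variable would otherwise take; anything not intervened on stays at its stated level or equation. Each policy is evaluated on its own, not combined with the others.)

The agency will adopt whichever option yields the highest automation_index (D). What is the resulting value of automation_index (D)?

2058

Policy A (S + 14, N − 23):
  N = 155 − 23 = 132
  S = 139 + 14 = 153
  U = 259 + 4·132 + 153 = 940
  D = -17 − 2·132 + 3·153 + 2·940 = 2058
Policy B (U := 80):
  N = 155
  S = 139
  U = 80
  D = -17 − 2·155 + 3·139 + 2·80 = 250
Policy C (S − 40):
  N = 155
  S = 139 − 40 = 99
  U = 259 + 4·155 + 99 = 978
  D = -17 − 2·155 + 3·99 + 2·978 = 1926
Comparing — Policy A: D=2058, Policy B: D=250, Policy C: D=1926. Highest is 2058 (Policy A).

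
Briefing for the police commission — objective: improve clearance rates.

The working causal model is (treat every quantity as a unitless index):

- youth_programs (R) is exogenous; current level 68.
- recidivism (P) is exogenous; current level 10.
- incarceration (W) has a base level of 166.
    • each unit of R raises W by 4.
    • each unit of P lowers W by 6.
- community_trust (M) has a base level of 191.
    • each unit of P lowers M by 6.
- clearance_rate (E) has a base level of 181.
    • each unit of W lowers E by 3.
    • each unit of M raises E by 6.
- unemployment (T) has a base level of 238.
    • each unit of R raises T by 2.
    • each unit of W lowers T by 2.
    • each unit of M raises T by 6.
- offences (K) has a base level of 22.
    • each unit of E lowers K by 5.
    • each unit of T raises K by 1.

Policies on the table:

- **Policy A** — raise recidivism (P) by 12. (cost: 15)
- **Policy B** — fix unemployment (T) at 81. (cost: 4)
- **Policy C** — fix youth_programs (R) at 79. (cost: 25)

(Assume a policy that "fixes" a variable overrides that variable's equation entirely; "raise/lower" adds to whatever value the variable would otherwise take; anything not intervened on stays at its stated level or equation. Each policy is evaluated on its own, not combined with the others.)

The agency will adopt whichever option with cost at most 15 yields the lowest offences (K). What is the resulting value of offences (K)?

Policy A (P + 12):
  R = 68
  P = 10 + 12 = 22
  W = 166 + 4·68 − 6·22 = 306
  M = 191 − 6·22 = 59
  E = 181 − 3·306 + 6·59 = -383
  T = 238 + 2·68 − 2·306 + 6·59 = 116
  K = 22 − 5·(-383) + 116 = 2053
Policy B (T := 81):
  R = 68
  P = 10
  W = 166 + 4·68 − 6·10 = 378
  M = 191 − 6·10 = 131
  E = 181 − 3·378 + 6·131 = -167
  T = 81
  K = 22 − 5·(-167) + 81 = 938
Comparing — Policy A: K=2053, Policy B: K=938. Lowest is 938 (Policy B).

938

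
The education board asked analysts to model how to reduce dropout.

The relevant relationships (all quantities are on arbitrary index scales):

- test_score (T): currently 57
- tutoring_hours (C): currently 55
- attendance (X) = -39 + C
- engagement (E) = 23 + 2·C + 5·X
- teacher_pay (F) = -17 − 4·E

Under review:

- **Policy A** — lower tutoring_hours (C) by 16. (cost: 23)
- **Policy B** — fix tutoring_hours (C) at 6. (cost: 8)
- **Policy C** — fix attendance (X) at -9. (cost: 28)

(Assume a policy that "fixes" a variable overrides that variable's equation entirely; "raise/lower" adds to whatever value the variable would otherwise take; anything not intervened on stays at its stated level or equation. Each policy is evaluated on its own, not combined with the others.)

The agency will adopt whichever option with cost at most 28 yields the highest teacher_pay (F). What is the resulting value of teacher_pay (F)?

503

Policy A (C − 16):
  C = 55 − 16 = 39
  X = -39 + 39 = 0
  E = 23 + 2·39 + 5·0 = 101
  F = -17 − 4·101 = -421
Policy B (C := 6):
  C = 6
  X = -39 + 6 = -33
  E = 23 + 2·6 + 5·(-33) = -130
  F = -17 − 4·(-130) = 503
Policy C (X := -9):
  C = 55
  X = -9
  E = 23 + 2·55 + 5·(-9) = 88
  F = -17 − 4·88 = -369
Comparing — Policy A: F=-421, Policy B: F=503, Policy C: F=-369. Highest is 503 (Policy B).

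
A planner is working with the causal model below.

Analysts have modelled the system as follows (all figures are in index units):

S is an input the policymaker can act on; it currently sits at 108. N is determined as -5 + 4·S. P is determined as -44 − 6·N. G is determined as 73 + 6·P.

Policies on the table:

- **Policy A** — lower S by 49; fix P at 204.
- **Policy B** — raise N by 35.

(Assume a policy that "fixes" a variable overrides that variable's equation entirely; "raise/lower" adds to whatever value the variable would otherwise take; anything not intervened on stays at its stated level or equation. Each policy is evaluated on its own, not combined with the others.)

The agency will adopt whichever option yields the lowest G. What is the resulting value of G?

Policy A (S − 49, P := 204):
  S = 108 − 49 = 59
  N = -5 + 4·59 = 231
  P = 204
  G = 73 + 6·204 = 1297
Policy B (N + 35):
  S = 108
  N = -5 + 4·108 (+35 from intervention) = 462
  P = -44 − 6·462 = -2816
  G = 73 + 6·(-2816) = -16823
Comparing — Policy A: G=1297, Policy B: G=-16823. Lowest is -16823 (Policy B).

-16823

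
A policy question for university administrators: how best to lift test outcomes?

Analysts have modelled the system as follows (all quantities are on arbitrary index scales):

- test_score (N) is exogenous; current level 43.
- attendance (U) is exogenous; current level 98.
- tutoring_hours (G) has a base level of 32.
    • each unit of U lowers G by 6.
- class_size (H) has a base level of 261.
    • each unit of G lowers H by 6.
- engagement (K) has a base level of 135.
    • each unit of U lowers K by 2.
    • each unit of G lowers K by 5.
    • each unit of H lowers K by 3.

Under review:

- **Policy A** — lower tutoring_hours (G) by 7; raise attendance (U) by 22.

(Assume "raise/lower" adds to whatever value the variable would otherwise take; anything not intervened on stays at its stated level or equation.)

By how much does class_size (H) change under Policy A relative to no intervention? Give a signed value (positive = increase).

Baseline:
  U = 98
  G = 32 − 6·98 = -556
  H = 261 − 6·(-556) = 3597
Policy A (G − 7, U + 22):
  U = 98 + 22 = 120
  G = 32 − 6·120 (−7 from intervention) = -695
  H = 261 − 6·(-695) = 4431
Change in H: 4431 − 3597 = 834

834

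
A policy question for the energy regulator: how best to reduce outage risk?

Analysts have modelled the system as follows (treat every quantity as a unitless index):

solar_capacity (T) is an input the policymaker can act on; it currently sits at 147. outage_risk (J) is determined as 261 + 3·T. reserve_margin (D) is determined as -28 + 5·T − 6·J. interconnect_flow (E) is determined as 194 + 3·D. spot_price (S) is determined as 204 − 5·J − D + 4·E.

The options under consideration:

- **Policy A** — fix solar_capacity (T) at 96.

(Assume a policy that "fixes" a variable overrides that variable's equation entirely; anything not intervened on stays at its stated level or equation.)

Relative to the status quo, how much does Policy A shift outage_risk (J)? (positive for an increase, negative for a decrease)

-153

Baseline:
  T = 147
  J = 261 + 3·147 = 702
Policy A (T := 96):
  T = 96
  J = 261 + 3·96 = 549
Change in J: 549 − 702 = -153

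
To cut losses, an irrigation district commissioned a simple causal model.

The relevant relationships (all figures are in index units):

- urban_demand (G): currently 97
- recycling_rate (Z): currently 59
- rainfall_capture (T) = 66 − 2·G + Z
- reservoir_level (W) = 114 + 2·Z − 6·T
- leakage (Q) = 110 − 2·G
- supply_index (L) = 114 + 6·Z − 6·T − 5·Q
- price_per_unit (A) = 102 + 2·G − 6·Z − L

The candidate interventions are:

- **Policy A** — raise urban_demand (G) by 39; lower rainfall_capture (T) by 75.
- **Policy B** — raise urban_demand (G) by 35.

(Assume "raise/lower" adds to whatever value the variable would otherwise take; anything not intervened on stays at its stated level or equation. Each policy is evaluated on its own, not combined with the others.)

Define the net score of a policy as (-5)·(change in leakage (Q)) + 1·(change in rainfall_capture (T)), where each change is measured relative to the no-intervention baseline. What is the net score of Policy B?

280

Baseline:
  G = 97
  Z = 59
  T = 66 − 2·97 + 59 = -69
  Q = 110 − 2·97 = -84
Policy B (G + 35):
  G = 97 + 35 = 132
  Z = 59
  T = 66 − 2·132 + 59 = -139
  Q = 110 − 2·132 = -154
ΔQ = -154 − (-84) = -70; ΔT = -139 − (-69) = -70
Score = (-5)·(-70) + 1·(-70) = 280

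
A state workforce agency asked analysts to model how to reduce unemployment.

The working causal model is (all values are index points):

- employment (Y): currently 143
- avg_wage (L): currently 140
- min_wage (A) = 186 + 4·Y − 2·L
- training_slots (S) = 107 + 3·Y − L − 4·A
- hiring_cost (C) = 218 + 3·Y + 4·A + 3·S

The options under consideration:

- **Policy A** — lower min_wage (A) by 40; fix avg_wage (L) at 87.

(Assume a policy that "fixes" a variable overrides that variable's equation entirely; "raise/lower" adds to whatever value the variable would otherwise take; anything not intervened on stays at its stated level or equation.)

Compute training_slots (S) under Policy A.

Policy A (A − 40, L := 87):
  Y = 143
  L = 87
  A = 186 + 4·143 − 2·87 (−40 from intervention) = 544
  S = 107 + 3·143 − 87 − 4·544 = -1727

-1727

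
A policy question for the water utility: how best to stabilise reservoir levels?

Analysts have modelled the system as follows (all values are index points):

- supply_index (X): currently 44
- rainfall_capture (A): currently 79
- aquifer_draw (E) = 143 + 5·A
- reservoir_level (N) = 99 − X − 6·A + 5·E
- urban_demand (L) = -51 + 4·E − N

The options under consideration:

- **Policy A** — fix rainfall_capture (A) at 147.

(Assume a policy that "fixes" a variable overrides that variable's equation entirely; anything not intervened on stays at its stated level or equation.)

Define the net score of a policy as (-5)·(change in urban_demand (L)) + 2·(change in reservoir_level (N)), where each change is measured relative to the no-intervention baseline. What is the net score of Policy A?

2244

Baseline:
  X = 44
  A = 79
  E = 143 + 5·79 = 538
  N = 99 − 44 − 6·79 + 5·538 = 2271
  L = -51 + 4·538 − 2271 = -170
Policy A (A := 147):
  X = 44
  A = 147
  E = 143 + 5·147 = 878
  N = 99 − 44 − 6·147 + 5·878 = 3563
  L = -51 + 4·878 − 3563 = -102
ΔL = -102 − (-170) = 68; ΔN = 3563 − 2271 = 1292
Score = (-5)·68 + 2·1292 = 2244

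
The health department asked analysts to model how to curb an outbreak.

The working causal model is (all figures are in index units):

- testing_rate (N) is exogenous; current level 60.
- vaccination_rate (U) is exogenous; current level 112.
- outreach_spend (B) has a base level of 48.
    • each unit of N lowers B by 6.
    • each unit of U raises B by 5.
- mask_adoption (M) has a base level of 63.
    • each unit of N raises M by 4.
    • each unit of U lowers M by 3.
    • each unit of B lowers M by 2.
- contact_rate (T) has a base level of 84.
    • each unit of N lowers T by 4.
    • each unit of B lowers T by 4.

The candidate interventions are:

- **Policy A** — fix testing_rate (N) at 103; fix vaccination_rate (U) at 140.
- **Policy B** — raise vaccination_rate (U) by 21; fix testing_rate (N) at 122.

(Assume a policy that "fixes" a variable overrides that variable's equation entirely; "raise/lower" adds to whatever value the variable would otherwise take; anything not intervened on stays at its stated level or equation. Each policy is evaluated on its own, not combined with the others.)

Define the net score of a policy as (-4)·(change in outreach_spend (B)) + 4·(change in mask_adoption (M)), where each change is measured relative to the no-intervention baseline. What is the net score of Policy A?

1768

Baseline:
  N = 60
  U = 112
  B = 48 − 6·60 + 5·112 = 248
  M = 63 + 4·60 − 3·112 − 2·248 = -529
Policy A (N := 103, U := 140):
  N = 103
  U = 140
  B = 48 − 6·103 + 5·140 = 130
  M = 63 + 4·103 − 3·140 − 2·130 = -205
ΔB = 130 − 248 = -118; ΔM = -205 − (-529) = 324
Score = (-4)·(-118) + 4·324 = 1768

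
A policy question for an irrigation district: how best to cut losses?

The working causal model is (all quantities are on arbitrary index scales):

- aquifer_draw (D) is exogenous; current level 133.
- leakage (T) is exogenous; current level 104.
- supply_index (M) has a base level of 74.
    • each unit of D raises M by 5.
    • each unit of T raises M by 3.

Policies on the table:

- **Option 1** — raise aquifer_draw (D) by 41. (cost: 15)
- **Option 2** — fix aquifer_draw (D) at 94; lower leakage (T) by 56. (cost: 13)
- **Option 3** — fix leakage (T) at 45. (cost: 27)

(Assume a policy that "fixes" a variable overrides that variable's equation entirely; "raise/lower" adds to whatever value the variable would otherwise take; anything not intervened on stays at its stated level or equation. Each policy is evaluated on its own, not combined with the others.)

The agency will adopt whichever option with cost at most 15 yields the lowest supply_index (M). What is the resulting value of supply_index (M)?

Option 1 (D + 41):
  D = 133 + 41 = 174
  T = 104
  M = 74 + 5·174 + 3·104 = 1256
Option 2 (D := 94, T − 56):
  D = 94
  T = 104 − 56 = 48
  M = 74 + 5·94 + 3·48 = 688
Comparing — Option 1: M=1256, Option 2: M=688. Lowest is 688 (Option 2).

688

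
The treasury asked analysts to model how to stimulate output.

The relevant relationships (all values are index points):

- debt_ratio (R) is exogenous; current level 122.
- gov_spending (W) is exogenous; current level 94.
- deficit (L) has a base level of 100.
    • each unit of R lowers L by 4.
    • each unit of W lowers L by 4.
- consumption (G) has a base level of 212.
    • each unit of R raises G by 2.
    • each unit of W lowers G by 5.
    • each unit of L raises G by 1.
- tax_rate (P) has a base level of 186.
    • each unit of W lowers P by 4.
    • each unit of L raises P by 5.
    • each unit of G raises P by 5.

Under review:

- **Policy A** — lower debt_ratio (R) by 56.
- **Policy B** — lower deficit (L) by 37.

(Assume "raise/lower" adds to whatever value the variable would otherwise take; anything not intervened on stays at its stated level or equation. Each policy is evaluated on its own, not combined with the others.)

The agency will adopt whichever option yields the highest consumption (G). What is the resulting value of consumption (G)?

Policy A (R − 56):
  R = 122 − 56 = 66
  W = 94
  L = 100 − 4·66 − 4·94 = -540
  G = 212 + 2·66 − 5·94 + (-540) = -666
Policy B (L − 37):
  R = 122
  W = 94
  L = 100 − 4·122 − 4·94 (−37 from intervention) = -801
  G = 212 + 2·122 − 5·94 + (-801) = -815
Comparing — Policy A: G=-666, Policy B: G=-815. Highest is -666 (Policy A).

-666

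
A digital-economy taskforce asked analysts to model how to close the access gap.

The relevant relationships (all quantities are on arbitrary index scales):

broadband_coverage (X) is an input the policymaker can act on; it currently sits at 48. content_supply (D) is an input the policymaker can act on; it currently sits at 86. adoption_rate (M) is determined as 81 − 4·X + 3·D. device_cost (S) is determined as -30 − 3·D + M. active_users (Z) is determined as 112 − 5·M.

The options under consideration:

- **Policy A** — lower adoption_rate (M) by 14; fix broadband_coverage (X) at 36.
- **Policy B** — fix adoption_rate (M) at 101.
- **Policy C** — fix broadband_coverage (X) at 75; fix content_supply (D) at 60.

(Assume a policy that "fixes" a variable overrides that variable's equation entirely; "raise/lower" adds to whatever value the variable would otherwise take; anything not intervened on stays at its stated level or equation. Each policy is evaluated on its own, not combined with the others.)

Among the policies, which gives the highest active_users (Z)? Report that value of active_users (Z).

Policy A (M − 14, X := 36):
  X = 36
  D = 86
  M = 81 − 4·36 + 3·86 (−14 from intervention) = 181
  Z = 112 − 5·181 = -793
Policy B (M := 101):
  X = 48
  D = 86
  M = 101
  Z = 112 − 5·101 = -393
Policy C (X := 75, D := 60):
  X = 75
  D = 60
  M = 81 − 4·75 + 3·60 = -39
  Z = 112 − 5·(-39) = 307
Comparing — Policy A: Z=-793, Policy B: Z=-393, Policy C: Z=307. Highest is 307 (Policy C).

307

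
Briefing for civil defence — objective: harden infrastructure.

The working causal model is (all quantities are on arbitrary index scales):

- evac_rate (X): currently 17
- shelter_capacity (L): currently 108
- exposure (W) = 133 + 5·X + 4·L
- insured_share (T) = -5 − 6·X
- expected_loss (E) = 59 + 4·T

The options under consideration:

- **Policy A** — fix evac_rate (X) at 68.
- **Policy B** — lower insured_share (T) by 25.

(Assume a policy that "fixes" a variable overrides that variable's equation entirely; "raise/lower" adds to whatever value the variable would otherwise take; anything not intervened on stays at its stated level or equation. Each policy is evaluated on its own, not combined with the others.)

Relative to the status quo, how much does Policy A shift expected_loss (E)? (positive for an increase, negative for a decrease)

Baseline:
  X = 17
  T = -5 − 6·17 = -107
  E = 59 + 4·(-107) = -369
Policy A (X := 68):
  X = 68
  T = -5 − 6·68 = -413
  E = 59 + 4·(-413) = -1593
Change in E: -1593 − (-369) = -1224

-1224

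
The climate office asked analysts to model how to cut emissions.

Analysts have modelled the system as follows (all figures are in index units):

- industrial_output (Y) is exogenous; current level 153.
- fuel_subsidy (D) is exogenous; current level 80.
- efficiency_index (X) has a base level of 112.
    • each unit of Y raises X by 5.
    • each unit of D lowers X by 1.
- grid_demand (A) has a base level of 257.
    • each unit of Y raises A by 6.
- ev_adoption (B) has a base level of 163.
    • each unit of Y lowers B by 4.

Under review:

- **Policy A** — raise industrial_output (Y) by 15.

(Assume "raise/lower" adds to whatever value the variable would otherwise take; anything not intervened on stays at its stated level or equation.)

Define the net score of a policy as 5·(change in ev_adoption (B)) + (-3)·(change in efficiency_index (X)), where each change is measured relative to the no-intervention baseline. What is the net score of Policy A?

-525

Baseline:
  Y = 153
  D = 80
  X = 112 + 5·153 − 80 = 797
  B = 163 − 4·153 = -449
Policy A (Y + 15):
  Y = 153 + 15 = 168
  D = 80
  X = 112 + 5·168 − 80 = 872
  B = 163 − 4·168 = -509
ΔB = -509 − (-449) = -60; ΔX = 872 − 797 = 75
Score = 5·(-60) + (-3)·75 = -525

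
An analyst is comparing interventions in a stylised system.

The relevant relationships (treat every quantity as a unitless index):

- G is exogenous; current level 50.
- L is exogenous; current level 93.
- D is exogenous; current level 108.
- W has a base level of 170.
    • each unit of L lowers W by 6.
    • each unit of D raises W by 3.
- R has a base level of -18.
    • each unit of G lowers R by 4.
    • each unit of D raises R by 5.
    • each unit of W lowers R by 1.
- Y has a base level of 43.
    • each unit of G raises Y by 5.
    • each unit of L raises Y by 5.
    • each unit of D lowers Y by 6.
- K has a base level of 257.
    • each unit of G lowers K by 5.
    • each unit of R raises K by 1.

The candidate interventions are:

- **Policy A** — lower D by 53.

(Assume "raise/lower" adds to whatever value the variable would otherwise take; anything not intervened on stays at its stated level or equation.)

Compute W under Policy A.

Policy A (D − 53):
  L = 93
  D = 108 − 53 = 55
  W = 170 − 6·93 + 3·55 = -223

-223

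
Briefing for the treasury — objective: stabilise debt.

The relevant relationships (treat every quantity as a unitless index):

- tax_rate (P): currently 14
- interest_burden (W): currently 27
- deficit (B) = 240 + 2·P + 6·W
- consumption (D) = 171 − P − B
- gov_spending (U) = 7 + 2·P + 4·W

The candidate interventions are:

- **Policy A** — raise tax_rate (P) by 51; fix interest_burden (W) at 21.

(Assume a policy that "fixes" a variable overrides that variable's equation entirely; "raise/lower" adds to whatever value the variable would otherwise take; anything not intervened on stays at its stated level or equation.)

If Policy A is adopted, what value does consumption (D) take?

-390

Policy A (P + 51, W := 21):
  P = 14 + 51 = 65
  W = 21
  B = 240 + 2·65 + 6·21 = 496
  D = 171 − 65 − 496 = -390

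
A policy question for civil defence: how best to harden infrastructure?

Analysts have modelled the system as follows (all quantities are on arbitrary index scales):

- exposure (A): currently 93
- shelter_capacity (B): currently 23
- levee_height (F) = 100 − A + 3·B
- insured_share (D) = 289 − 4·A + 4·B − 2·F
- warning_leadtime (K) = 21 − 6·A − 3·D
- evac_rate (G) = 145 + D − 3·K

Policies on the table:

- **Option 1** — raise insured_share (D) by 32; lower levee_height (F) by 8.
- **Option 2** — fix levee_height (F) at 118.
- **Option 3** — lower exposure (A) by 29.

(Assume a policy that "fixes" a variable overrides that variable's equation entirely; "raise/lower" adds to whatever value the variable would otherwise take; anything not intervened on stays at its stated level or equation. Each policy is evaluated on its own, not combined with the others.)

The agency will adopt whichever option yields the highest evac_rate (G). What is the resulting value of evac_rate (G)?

806

Option 1 (D + 32, F − 8):
  A = 93
  B = 23
  F = 100 − 93 + 3·23 (−8 from intervention) = 68
  D = 289 − 4·93 + 4·23 − 2·68 (+32 from intervention) = -95
  K = 21 − 6·93 − 3·(-95) = -252
  G = 145 + (-95) − 3·(-252) = 806
Option 2 (F := 118):
  A = 93
  B = 23
  F = 118
  D = 289 − 4·93 + 4·23 − 2·118 = -227
  K = 21 − 6·93 − 3·(-227) = 144
  G = 145 + (-227) − 3·144 = -514
Option 3 (A − 29):
  A = 93 − 29 = 64
  B = 23
  F = 100 − 64 + 3·23 = 105
  D = 289 − 4·64 + 4·23 − 2·105 = -85
  K = 21 − 6·64 − 3·(-85) = -108
  G = 145 + (-85) − 3·(-108) = 384
Comparing — Option 1: G=806, Option 2: G=-514, Option 3: G=384. Highest is 806 (Option 1).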